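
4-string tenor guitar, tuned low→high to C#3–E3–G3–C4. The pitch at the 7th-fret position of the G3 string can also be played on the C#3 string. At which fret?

Fret 7 on G3 is MIDI 55 + 7 = 62 (D4). On the C#3 string (open MIDI 49), that pitch is 62 − 49 = fret 13.

13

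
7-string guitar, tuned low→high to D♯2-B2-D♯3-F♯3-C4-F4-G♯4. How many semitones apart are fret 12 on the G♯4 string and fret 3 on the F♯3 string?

G♯4 at fret 12 → G♯5 (MIDI 80); F♯3 at fret 3 → A3 (MIDI 57).
80 − 57 = 23, so the two pitches are 23 semitones apart, with G♯5 the higher.

23 semitones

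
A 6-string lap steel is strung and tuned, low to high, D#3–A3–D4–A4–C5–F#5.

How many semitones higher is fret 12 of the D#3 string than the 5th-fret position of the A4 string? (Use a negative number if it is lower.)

-11 semitones

D#3 at fret 12 → D#4 (MIDI 63); A4 at fret 5 → D5 (MIDI 74).
63 − 74 = -11, so the two pitches are 11 semitones apart.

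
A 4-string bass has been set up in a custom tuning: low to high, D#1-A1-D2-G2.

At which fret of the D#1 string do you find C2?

C2 is 9 semitones above the open D#1 (D#–E–F–F#–G–G#–A–A#–B–C), so it sits at fret 9.

9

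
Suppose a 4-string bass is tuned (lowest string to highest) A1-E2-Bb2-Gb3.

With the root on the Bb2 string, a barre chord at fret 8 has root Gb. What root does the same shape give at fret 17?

Moving from fret 8 to fret 17 shifts the root by 9 semitones.
Gb up 9 semitones is Eb.

Eb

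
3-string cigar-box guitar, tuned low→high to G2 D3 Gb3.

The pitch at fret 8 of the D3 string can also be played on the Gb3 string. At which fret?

Fret 8 on D3 is MIDI 50 + 8 = 58 (Bb3). On the Gb3 string (open MIDI 54), that pitch is 58 − 54 = fret 4.

4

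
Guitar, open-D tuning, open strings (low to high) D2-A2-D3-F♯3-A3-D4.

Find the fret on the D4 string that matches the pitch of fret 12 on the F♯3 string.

4

F♯3 at fret 12 is F♯3 + 12 semitones = F♯4.
The open D4 string is 8 semitones above the open F♯3, so the same pitch on the D4 string lies at fret 12 − 8 = 4.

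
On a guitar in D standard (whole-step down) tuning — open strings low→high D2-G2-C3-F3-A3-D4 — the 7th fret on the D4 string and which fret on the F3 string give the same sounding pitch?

16

Fret 7 on D4 is MIDI 62 + 7 = 69 (A4). On the F3 string (open MIDI 53), that pitch is 69 − 53 = fret 16.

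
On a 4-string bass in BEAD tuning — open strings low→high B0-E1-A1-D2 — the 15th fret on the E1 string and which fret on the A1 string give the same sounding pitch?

E1 at fret 15 is E1 + 15 semitones = G2.
The open A1 string is 5 semitones above the open E1, so the same pitch on the A1 string lies at fret 15 − 5 = 10.

10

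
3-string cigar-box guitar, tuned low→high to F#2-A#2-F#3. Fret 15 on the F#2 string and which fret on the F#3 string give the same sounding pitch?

3

F#2 at fret 15 is F#2 + 15 semitones = A3.
The open F#3 string is 12 semitones above the open F#2, so the same pitch on the F#3 string lies at fret 15 − 12 = 3.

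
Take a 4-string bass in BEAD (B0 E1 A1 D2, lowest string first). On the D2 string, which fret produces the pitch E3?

E3 is 14 semitones above the open D2 (D–D#–E–F–…–D–D#–E), so it sits at fret 14.

14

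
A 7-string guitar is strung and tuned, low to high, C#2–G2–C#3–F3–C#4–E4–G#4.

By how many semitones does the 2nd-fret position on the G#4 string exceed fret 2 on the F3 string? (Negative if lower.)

G#4 at fret 2 → A#4 (MIDI 70); F3 at fret 2 → G3 (MIDI 55).
70 − 55 = 15, so the two pitches are 15 semitones apart.

15 semitones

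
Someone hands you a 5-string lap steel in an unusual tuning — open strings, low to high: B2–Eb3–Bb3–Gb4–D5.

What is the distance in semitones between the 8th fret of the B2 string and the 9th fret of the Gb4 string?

20 semitones

B2 at fret 8 → G3 (MIDI 55); Gb4 at fret 9 → Eb5 (MIDI 75).
55 − 75 = -20, so the two pitches are 20 semitones apart, with Eb5 the higher.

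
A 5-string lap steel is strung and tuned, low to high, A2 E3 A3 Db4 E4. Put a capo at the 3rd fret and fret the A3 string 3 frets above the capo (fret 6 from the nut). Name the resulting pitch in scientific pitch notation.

The capo raises the open A3 by 3 semitones to C4; fretting 3 more gives A3 + 3 + 3 = A3 + 6 semitones = Eb4.

Eb4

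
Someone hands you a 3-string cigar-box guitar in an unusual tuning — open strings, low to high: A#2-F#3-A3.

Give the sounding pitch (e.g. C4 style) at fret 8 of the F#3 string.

D4

F#3 is MIDI 54. Adding 8 gives 62, which is D4.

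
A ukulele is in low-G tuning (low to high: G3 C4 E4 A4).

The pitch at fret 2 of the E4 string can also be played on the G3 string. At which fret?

Fret 2 on E4 is MIDI 64 + 2 = 66 (F#4). On the G3 string (open MIDI 55), that pitch is 66 − 55 = fret 11.

11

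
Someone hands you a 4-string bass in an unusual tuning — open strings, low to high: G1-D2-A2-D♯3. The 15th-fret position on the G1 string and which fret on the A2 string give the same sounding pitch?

1

G1 at fret 15 is G1 + 15 semitones = A♯2.
The open A2 string is 14 semitones above the open G1, so the same pitch on the A2 string lies at fret 15 − 14 = 1.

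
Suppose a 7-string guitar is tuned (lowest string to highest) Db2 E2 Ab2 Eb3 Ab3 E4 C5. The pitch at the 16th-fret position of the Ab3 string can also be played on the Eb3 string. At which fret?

21

Fret 16 on Ab3 is MIDI 56 + 16 = 72 (C5). On the Eb3 string (open MIDI 51), that pitch is 72 − 51 = fret 21.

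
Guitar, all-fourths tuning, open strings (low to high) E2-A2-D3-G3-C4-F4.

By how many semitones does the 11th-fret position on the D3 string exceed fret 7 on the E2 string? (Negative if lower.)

14 semitones

D3 at fret 11 → C#4 (MIDI 61); E2 at fret 7 → B2 (MIDI 47).
61 − 47 = 14, so the two pitches are 14 semitones apart.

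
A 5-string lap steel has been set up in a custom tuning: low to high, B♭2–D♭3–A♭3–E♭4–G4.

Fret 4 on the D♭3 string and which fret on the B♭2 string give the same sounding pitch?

D♭3 at fret 4 is D♭3 + 4 semitones = F3.
The open B♭2 string is 3 semitones below the open D♭3, so the same pitch on the B♭2 string lies at fret 4 + 3 = 7.

7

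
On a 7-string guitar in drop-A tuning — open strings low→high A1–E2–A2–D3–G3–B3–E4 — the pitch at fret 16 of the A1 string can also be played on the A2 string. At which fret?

4

A1 at fret 16 is A1 + 16 semitones = C♯3.
The open A2 string is 12 semitones above the open A1, so the same pitch on the A2 string lies at fret 16 − 12 = 4.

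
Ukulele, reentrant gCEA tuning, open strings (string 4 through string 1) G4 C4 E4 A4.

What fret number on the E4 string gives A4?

A4 is 5 semitones above the open E4 (E–F–F#–G–G#–A), so it sits at fret 5.

5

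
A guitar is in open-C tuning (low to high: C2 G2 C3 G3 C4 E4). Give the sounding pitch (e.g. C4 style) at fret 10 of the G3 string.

F4

G3 is MIDI 55. Adding 10 gives 65, which is F4.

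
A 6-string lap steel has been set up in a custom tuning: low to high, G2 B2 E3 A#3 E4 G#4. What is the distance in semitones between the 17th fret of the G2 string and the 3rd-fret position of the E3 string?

5 semitones

G2 at fret 17 → C4 (MIDI 60); E3 at fret 3 → G3 (MIDI 55).
60 − 55 = 5, so the two pitches are 5 semitones apart, with C4 the higher.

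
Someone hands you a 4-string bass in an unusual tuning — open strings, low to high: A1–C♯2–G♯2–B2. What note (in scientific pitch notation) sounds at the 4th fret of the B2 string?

D♯3

Each fret is one semitone, so B2 + 4 = D♯3.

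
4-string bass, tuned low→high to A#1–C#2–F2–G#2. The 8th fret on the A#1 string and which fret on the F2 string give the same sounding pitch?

A#1 at fret 8 is A#1 + 8 semitones = F#2.
The open F2 string is 7 semitones above the open A#1, so the same pitch on the F2 string lies at fret 8 − 7 = 1.

1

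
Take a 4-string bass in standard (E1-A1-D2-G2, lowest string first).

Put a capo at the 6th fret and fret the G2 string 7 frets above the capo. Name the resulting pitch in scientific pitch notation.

The capo raises the open G2 by 6 semitones to C#3; fretting 7 more gives G2 + 6 + 7 = G2 + 13 semitones = G#3.
(Also written Ab.)

G#3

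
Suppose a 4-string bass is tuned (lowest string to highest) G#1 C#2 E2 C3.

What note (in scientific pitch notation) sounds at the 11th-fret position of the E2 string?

D#3

The open E2 string plus 11 semitones: E–F–F#–G–…–C#–D–D#.
The walk passes from B into C once, so the octave number goes from 2 to 3.
(Equivalently spelled Eb3.)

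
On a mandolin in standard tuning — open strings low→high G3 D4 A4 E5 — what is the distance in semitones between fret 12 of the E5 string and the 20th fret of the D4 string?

E5 at fret 12 → E6 (MIDI 88); D4 at fret 20 → A#5 (MIDI 82).
88 − 82 = 6, so the two pitches are 6 semitones apart, with E6 the higher.

6 semitones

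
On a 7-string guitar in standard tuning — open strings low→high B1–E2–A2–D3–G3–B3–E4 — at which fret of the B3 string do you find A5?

A5 is 22 semitones above the open B3 (B–C–C#–D–…–G–G#–A), so it sits at fret 22.

22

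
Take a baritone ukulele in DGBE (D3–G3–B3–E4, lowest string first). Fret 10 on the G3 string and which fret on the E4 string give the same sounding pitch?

G3 at fret 10 is G3 + 10 semitones = F4.
The open E4 string is 9 semitones above the open G3, so the same pitch on the E4 string lies at fret 10 − 9 = 1.

1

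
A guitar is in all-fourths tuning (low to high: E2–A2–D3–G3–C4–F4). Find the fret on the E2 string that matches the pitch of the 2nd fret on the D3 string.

12

D3 at fret 2 is D3 + 2 semitones = E3.
The open E2 string is 10 semitones below the open D3, so the same pitch on the E2 string lies at fret 2 + 10 = 12.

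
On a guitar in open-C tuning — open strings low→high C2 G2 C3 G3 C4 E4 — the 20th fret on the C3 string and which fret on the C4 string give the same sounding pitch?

C3 at fret 20 is C3 + 20 semitones = G#4.
The open C4 string is 12 semitones above the open C3, so the same pitch on the C4 string lies at fret 20 − 12 = 8.

8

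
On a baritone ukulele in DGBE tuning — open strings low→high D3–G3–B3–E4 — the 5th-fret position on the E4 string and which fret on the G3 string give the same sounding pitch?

14

E4 at fret 5 is E4 + 5 semitones = A4.
The open G3 string is 9 semitones below the open E4, so the same pitch on the G3 string lies at fret 5 + 9 = 14.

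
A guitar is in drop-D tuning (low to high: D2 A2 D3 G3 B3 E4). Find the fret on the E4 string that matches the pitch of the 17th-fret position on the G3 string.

8

G3 at fret 17 is G3 + 17 semitones = C5.
The open E4 string is 9 semitones above the open G3, so the same pitch on the E4 string lies at fret 17 − 9 = 8.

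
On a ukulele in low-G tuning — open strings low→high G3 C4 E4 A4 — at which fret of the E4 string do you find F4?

1

F4 is 1 semitone above the open E4 (E–F), so it sits at fret 1.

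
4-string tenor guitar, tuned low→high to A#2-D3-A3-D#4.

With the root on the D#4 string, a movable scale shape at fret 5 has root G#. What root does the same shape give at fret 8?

Moving from fret 5 to fret 8 shifts the root by 3 semitones.
G# up 3 semitones is B.

B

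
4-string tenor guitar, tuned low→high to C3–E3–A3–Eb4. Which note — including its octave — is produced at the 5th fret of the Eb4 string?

The open Eb4 string plus 5 semitones: Eb–E–F–Gb–G–Ab.
No B→C boundary is crossed, so the octave stays at 4.

Ab4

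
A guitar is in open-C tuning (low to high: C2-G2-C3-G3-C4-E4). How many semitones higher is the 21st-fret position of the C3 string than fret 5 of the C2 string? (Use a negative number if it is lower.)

C3 at fret 21 → A4 (MIDI 69); C2 at fret 5 → F2 (MIDI 41).
69 − 41 = 28, so the two pitches are 28 semitones apart.

28 semitones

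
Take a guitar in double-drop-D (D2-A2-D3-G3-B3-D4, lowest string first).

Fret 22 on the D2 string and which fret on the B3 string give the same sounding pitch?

D2 at fret 22 is D2 + 22 semitones = C4.
The open B3 string is 21 semitones above the open D2, so the same pitch on the B3 string lies at fret 22 − 21 = 1.

1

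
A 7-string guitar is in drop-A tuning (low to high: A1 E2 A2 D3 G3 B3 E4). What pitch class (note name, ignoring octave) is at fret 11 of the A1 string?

A1 is MIDI 33. Adding 11 gives 44; 44 mod 12 = 8, i.e. G♯.

G♯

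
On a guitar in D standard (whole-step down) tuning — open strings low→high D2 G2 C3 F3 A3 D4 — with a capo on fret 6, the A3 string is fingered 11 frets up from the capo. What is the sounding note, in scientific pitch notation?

The capo raises the open A3 by 6 semitones to D#4; fretting 11 more gives A3 + 6 + 11 = A3 + 17 semitones = D5.

D5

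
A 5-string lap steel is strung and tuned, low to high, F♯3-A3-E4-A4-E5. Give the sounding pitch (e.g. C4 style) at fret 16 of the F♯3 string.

F♯3 is MIDI 54. Adding 16 gives 70, which is A♯4.
(Equivalently spelled B♭4.)

A♯4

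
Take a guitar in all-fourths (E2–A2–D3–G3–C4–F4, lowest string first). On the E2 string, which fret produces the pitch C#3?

C#3 is 9 semitones above the open E2 (E–F–F#–G–G#–A–A#–B–C–C#), so it sits at fret 9.

9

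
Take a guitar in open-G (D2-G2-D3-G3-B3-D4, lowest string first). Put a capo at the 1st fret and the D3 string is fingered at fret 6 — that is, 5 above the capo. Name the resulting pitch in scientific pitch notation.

The capo raises the open D3 by 1 semitone to D#3; fretting 5 more gives D3 + 1 + 5 = D3 + 6 semitones = G#3.
(Also written Ab.)

G#3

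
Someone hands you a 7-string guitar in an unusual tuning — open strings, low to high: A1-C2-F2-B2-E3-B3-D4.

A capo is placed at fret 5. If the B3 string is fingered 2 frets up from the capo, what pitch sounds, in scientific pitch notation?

F♯4

The capo raises the open B3 by 5 semitones to E4; fretting 2 more gives B3 + 5 + 2 = B3 + 7 semitones = F♯4.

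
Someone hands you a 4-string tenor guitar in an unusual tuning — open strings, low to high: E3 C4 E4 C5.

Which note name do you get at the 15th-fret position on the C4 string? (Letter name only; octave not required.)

D♯

Each fret is one semitone, so C4 + 15 = D♯.
(Equivalently spelled E♭.)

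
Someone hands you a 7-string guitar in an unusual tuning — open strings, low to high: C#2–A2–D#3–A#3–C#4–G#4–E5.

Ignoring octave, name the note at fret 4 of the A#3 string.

D

The open A#3 string plus 4 semitones: A#–B–C–C#–D.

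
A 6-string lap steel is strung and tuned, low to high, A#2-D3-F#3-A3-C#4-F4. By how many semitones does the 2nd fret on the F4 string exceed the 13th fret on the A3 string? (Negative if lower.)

F4 at fret 2 → G4 (MIDI 67); A3 at fret 13 → A#4 (MIDI 70).
67 − 70 = -3, so the two pitches are 3 semitones apart.

-3 semitones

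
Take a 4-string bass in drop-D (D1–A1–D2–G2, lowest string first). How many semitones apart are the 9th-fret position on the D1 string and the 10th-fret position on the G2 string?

D1 at fret 9 → B1 (MIDI 35); G2 at fret 10 → F3 (MIDI 53).
35 − 53 = -18, so the two pitches are 18 semitones apart, with F3 the higher.

18 semitones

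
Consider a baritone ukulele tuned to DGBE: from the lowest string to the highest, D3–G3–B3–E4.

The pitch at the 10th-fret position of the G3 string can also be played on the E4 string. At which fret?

Fret 10 on G3 is MIDI 55 + 10 = 65 (F4). On the E4 string (open MIDI 64), that pitch is 65 − 64 = fret 1.

1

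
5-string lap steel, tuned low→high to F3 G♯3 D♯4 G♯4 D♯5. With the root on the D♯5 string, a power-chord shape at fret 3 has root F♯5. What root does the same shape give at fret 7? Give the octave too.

Moving from fret 3 to fret 7 shifts the root by 4 semitones.
F♯5 up 4 semitones is A♯5.

A♯5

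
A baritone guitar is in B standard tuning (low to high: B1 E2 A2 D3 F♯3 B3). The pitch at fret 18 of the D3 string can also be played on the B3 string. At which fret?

Fret 18 on D3 is MIDI 50 + 18 = 68 (G♯4). On the B3 string (open MIDI 59), that pitch is 68 − 59 = fret 9.

9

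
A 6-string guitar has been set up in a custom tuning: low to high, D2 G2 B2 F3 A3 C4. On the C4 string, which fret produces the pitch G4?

G4 is 7 semitones above the open C4 (C–Db–D–Eb–E–F–Gb–G), so it sits at fret 7.

7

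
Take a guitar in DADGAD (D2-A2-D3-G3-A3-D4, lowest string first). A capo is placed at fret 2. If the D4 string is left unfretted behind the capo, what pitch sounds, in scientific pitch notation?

E4

The capo raises the open D4 by 2 semitones to E4; fretting 0 more gives D4 + 2 + 0 = D4 + 2 semitones = E4.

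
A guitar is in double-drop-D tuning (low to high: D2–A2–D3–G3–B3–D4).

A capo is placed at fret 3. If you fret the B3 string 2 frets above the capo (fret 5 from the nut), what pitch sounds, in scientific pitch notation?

E4

The capo raises the open B3 by 3 semitones to D4; fretting 2 more gives B3 + 3 + 2 = B3 + 5 semitones = E4.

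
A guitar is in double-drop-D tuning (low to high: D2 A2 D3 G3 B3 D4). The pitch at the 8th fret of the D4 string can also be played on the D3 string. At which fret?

20

D4 at fret 8 is D4 + 8 semitones = A#4.
The open D3 string is 12 semitones below the open D4, so the same pitch on the D3 string lies at fret 8 + 12 = 20.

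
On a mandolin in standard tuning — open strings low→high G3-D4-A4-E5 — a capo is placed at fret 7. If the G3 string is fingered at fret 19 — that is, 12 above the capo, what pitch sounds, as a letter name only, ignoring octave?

D

The capo raises the open G3 by 7 semitones to D4; fretting 12 more gives G3 + 7 + 12 = G3 + 19 semitones, landing on D.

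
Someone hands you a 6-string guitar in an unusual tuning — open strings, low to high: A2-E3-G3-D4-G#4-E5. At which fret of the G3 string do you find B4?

B4 is 16 semitones above the open G3 (G–G#–A–A#–…–A–A#–B), so it sits at fret 16.

16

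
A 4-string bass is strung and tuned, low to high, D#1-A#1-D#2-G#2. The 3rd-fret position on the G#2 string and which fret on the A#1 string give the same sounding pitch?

G#2 at fret 3 is G#2 + 3 semitones = B2.
The open A#1 string is 10 semitones below the open G#2, so the same pitch on the A#1 string lies at fret 3 + 10 = 13.

13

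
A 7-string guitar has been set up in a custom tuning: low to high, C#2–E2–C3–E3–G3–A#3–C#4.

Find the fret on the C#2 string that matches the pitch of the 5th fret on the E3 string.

E3 at fret 5 is E3 + 5 semitones = A3.
The open C#2 string is 15 semitones below the open E3, so the same pitch on the C#2 string lies at fret 5 + 15 = 20.

20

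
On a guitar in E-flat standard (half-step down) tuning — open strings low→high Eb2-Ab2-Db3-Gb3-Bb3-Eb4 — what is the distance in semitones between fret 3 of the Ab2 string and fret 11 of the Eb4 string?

Ab2 at fret 3 → B2 (MIDI 47); Eb4 at fret 11 → D5 (MIDI 74).
47 − 74 = -27, so the two pitches are 27 semitones apart, with D5 the higher.

27 semitones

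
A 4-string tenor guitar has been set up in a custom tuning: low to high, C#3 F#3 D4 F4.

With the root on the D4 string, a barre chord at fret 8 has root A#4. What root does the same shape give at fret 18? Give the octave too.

G#5

Moving from fret 8 to fret 18 shifts the root by 10 semitones.
A#4 up 10 semitones is G#5.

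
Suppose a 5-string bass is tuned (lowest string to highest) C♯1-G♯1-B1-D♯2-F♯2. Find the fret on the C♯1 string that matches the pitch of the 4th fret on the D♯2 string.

18

D♯2 at fret 4 is D♯2 + 4 semitones = G2.
The open C♯1 string is 14 semitones below the open D♯2, so the same pitch on the C♯1 string lies at fret 4 + 14 = 18.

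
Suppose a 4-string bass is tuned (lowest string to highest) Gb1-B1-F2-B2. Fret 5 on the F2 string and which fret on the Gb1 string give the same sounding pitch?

F2 at fret 5 is F2 + 5 semitones = Bb2.
The open Gb1 string is 11 semitones below the open F2, so the same pitch on the Gb1 string lies at fret 5 + 11 = 16.

16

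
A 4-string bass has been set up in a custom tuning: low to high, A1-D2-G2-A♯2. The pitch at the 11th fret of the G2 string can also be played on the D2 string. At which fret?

Fret 11 on G2 is MIDI 43 + 11 = 54 (F♯3). On the D2 string (open MIDI 38), that pitch is 54 − 38 = fret 16.

16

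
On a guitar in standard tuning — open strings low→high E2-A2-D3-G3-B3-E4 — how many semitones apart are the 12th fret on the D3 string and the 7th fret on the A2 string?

D3 at fret 12 → D4 (MIDI 62); A2 at fret 7 → E3 (MIDI 52).
62 − 52 = 10, so the two pitches are 10 semitones apart, with D4 the higher.

10 semitones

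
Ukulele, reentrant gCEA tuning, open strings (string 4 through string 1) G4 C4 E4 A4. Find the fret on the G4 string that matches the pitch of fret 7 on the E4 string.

4

E4 at fret 7 is E4 + 7 semitones = B4.
The open G4 string is 3 semitones above the open E4, so the same pitch on the G4 string lies at fret 7 − 3 = 4.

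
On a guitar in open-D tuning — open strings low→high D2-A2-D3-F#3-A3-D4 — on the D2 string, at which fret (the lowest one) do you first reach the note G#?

From D2, count semitones up the chromatic scale until reaching G#: D–D#–E–F–F#–G–G# — 6 steps.

6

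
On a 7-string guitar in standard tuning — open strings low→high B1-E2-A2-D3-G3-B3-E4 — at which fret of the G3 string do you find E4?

E4 is 9 semitones above the open G3 (G–G#–A–A#–B–C–C#–D–D#–E), so it sits at fret 9.

9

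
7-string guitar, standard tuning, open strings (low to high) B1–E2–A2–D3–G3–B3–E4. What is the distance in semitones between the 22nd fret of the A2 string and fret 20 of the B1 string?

12 semitones

A2 at fret 22 → G4 (MIDI 67); B1 at fret 20 → G3 (MIDI 55).
67 − 55 = 12, so the two pitches are 12 semitones apart, with G4 the higher.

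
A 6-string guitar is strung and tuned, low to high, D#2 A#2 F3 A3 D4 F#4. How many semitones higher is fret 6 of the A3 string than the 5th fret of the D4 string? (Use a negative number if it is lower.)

A3 at fret 6 → D#4 (MIDI 63); D4 at fret 5 → G4 (MIDI 67).
63 − 67 = -4, so the two pitches are 4 semitones apart.

-4 semitones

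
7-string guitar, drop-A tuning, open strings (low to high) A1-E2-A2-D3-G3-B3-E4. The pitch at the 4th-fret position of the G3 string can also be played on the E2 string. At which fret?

19

Fret 4 on G3 is MIDI 55 + 4 = 59 (B3). On the E2 string (open MIDI 40), that pitch is 59 − 40 = fret 19.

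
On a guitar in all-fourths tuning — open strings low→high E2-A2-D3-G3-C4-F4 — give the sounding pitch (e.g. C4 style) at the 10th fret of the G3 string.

F4

The open G3 string plus 10 semitones: G–G#–A–A#–…–D#–E–F.
The walk passes from B into C once, so the octave number goes from 3 to 4.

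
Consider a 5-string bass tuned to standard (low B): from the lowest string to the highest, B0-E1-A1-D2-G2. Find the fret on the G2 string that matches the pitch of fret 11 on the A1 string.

1

Fret 11 on A1 is MIDI 33 + 11 = 44 (G#2). On the G2 string (open MIDI 43), that pitch is 44 − 43 = fret 1.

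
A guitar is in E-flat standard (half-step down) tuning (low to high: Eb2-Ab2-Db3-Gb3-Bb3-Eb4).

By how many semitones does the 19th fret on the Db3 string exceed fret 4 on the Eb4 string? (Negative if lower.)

1 semitone

Db3 at fret 19 → Ab4 (MIDI 68); Eb4 at fret 4 → G4 (MIDI 67).
68 − 67 = 1, so the two pitches are 1 semitone apart.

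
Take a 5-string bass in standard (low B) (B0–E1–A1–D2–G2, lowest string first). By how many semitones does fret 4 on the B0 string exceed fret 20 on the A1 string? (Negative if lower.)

-26 semitones

B0 at fret 4 → D#1 (MIDI 27); A1 at fret 20 → F3 (MIDI 53).
27 − 53 = -26, so the two pitches are 26 semitones apart.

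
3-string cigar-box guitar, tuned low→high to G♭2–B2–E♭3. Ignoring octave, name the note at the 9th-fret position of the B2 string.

The open B2 string plus 9 semitones: B–C–Db–D–Eb–E–F–Gb–G–Ab.
(Equivalently spelled G♯.)

A♭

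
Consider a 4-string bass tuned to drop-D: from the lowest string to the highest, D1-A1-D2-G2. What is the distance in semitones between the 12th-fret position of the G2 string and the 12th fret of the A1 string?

10 semitones

G2 at fret 12 → G3 (MIDI 55); A1 at fret 12 → A2 (MIDI 45).
55 − 45 = 10, so the two pitches are 10 semitones apart, with G3 the higher.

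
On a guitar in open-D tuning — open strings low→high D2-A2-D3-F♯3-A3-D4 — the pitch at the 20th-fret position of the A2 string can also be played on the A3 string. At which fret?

8

Fret 20 on A2 is MIDI 45 + 20 = 65 (F4). On the A3 string (open MIDI 57), that pitch is 65 − 57 = fret 8.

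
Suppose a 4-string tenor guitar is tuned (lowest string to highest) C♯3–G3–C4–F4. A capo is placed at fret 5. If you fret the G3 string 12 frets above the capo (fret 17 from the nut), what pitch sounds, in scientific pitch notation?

The capo raises the open G3 by 5 semitones to C4; fretting 12 more gives G3 + 5 + 12 = G3 + 17 semitones = C5.

C5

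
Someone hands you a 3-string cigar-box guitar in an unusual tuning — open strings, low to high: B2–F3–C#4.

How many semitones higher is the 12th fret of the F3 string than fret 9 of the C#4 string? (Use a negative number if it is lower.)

F3 at fret 12 → F4 (MIDI 65); C#4 at fret 9 → A#4 (MIDI 70).
65 − 70 = -5, so the two pitches are 5 semitones apart.

-5 semitones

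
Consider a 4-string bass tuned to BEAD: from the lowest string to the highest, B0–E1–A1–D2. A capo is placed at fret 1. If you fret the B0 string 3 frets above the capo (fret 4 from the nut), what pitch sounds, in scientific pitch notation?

D#1

The capo raises the open B0 by 1 semitone to C1; fretting 3 more gives B0 + 1 + 3 = B0 + 4 semitones = D#1.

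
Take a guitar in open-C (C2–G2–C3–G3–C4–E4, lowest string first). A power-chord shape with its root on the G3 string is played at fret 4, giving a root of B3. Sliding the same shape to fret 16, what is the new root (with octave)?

Moving from fret 4 to fret 16 shifts the root by 12 semitones.
B3 up 12 semitones is B4.

B4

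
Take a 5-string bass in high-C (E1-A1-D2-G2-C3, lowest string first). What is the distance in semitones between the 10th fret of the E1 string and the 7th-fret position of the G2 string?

E1 at fret 10 → D2 (MIDI 38); G2 at fret 7 → D3 (MIDI 50).
38 − 50 = -12, so the two pitches are 12 semitones apart, with D3 the higher.

12 semitones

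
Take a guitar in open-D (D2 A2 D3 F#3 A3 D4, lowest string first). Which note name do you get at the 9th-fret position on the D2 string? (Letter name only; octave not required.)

B

Each fret is one semitone, so D2 + 9 = B.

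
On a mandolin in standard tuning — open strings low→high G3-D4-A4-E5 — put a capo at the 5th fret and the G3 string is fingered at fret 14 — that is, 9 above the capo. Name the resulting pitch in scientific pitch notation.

A4

The capo raises the open G3 by 5 semitones to C4; fretting 9 more gives G3 + 5 + 9 = G3 + 14 semitones = A4.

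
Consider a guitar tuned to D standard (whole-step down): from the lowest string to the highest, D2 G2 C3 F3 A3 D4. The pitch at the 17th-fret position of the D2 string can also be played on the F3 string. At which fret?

D2 at fret 17 is D2 + 17 semitones = G3.
The open F3 string is 15 semitones above the open D2, so the same pitch on the F3 string lies at fret 17 − 15 = 2.

2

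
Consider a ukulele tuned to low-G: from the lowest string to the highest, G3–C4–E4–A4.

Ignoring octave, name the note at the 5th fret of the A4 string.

A4 is MIDI 69. Adding 5 gives 74; 74 mod 12 = 2, i.e. D.

D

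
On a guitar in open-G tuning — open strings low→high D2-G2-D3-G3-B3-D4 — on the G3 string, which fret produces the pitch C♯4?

6

C♯4 is 6 semitones above the open G3 (G–G#–A–A#–B–C–C#), so it sits at fret 6.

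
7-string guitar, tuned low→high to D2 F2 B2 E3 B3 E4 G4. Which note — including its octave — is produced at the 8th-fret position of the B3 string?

G4

Each fret is one semitone, so B3 + 8 = G4.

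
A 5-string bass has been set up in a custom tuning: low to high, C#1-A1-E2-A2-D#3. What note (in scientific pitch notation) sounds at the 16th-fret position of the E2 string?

G#3

The open E2 string plus 16 semitones: E–F–F#–G–…–F#–G–G#.
The walk passes from B into C once, so the octave number goes from 2 to 3.
(Equivalently spelled Ab3.)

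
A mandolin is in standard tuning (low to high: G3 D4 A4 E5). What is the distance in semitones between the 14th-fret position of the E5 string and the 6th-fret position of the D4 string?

E5 at fret 14 → F#6 (MIDI 90); D4 at fret 6 → G#4 (MIDI 68).
90 − 68 = 22, so the two pitches are 22 semitones apart, with F#6 the higher.

22 semitones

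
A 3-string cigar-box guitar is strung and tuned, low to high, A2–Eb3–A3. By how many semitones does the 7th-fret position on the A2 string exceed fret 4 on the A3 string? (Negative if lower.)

-9 semitones

A2 at fret 7 → E3 (MIDI 52); A3 at fret 4 → Db4 (MIDI 61).
52 − 61 = -9, so the two pitches are 9 semitones apart.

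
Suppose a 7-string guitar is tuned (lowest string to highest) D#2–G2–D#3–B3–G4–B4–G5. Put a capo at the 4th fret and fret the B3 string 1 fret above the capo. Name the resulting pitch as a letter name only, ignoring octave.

E

The capo raises the open B3 by 4 semitones to D#4; fretting 1 more gives B3 + 4 + 1 = B3 + 5 semitones, landing on E.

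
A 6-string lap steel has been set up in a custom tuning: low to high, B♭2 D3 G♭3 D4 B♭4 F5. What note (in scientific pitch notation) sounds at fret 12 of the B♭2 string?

B♭3

Each fret is one semitone, so B♭2 + 12 = B♭3.
(Equivalently spelled A♯3.)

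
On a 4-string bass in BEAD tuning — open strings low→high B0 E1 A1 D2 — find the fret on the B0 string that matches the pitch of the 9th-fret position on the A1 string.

Fret 9 on A1 is MIDI 33 + 9 = 42 (F#2). On the B0 string (open MIDI 23), that pitch is 42 − 23 = fret 19.

19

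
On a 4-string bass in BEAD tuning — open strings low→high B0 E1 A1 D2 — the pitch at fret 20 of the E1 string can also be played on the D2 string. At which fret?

10

E1 at fret 20 is E1 + 20 semitones = C3.
The open D2 string is 10 semitones above the open E1, so the same pitch on the D2 string lies at fret 20 − 10 = 10.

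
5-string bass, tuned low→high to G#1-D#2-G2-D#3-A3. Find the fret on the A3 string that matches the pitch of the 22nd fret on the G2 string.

8

G2 at fret 22 is G2 + 22 semitones = F4.
The open A3 string is 14 semitones above the open G2, so the same pitch on the A3 string lies at fret 22 − 14 = 8.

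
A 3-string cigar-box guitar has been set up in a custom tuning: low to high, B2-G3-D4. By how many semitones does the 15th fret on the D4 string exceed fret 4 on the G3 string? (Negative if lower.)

D4 at fret 15 → F5 (MIDI 77); G3 at fret 4 → B3 (MIDI 59).
77 − 59 = 18, so the two pitches are 18 semitones apart.

18 semitones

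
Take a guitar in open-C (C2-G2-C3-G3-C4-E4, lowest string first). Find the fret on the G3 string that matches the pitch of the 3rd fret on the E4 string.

12

E4 at fret 3 is E4 + 3 semitones = G4.
The open G3 string is 9 semitones below the open E4, so the same pitch on the G3 string lies at fret 3 + 9 = 12.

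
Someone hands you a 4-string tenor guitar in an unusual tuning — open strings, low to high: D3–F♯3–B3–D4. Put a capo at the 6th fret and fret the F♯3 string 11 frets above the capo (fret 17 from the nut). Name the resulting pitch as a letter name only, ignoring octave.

B

The capo raises the open F♯3 by 6 semitones to C4; fretting 11 more gives F♯3 + 6 + 11 = F♯3 + 17 semitones, landing on B.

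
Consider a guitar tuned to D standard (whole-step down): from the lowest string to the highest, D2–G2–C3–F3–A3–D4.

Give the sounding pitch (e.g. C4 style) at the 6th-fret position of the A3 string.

Each fret is one semitone, so A3 + 6 = D#4.
(Equivalently spelled Eb4.)

D#4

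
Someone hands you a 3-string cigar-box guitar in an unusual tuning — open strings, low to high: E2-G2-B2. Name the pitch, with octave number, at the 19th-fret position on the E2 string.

B3

E2 is MIDI 40. Adding 19 gives 59, which is B3.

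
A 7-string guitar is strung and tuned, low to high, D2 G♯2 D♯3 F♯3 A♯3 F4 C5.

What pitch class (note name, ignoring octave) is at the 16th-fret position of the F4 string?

F4 is MIDI 65. Adding 16 gives 81; 81 mod 12 = 9, i.e. A.

A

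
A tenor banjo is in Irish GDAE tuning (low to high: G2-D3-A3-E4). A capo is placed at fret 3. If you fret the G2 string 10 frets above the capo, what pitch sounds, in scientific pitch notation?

The capo raises the open G2 by 3 semitones to A#2; fretting 10 more gives G2 + 3 + 10 = G2 + 13 semitones = G#3.

G#3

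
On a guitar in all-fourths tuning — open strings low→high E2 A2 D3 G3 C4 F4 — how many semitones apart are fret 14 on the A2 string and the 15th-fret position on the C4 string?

A2 at fret 14 → B3 (MIDI 59); C4 at fret 15 → D#5 (MIDI 75).
59 − 75 = -16, so the two pitches are 16 semitones apart, with D#5 the higher.

16 semitones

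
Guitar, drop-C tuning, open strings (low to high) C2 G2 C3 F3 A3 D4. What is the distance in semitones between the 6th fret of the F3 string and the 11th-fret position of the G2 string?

5 semitones

F3 at fret 6 → B3 (MIDI 59); G2 at fret 11 → F#3 (MIDI 54).
59 − 54 = 5, so the two pitches are 5 semitones apart, with B3 the higher.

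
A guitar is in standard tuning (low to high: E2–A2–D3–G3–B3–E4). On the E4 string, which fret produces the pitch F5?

13

F5 is 13 semitones above the open E4 (E–F–F#–G–…–D#–E–F), so it sits at fret 13.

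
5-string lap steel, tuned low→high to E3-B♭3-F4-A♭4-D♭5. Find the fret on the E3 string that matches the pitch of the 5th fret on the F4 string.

F4 at fret 5 is F4 + 5 semitones = B♭4.
The open E3 string is 13 semitones below the open F4, so the same pitch on the E3 string lies at fret 5 + 13 = 18.

18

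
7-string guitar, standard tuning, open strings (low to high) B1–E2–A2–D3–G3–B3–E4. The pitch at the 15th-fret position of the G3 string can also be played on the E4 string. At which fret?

G3 at fret 15 is G3 + 15 semitones = A#4.
The open E4 string is 9 semitones above the open G3, so the same pitch on the E4 string lies at fret 15 − 9 = 6.

6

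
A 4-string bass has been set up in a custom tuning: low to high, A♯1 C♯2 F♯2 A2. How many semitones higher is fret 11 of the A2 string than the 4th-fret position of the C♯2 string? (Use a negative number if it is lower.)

A2 at fret 11 → G♯3 (MIDI 56); C♯2 at fret 4 → F2 (MIDI 41).
56 − 41 = 15, so the two pitches are 15 semitones apart.

15 semitones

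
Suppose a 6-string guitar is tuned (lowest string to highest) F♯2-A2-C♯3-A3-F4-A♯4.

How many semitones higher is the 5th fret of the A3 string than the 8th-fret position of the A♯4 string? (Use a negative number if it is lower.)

-16 semitones

A3 at fret 5 → D4 (MIDI 62); A♯4 at fret 8 → F♯5 (MIDI 78).
62 − 78 = -16, so the two pitches are 16 semitones apart.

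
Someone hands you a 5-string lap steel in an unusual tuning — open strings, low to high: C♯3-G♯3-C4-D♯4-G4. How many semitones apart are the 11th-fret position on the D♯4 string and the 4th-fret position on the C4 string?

10 semitones

D♯4 at fret 11 → D5 (MIDI 74); C4 at fret 4 → E4 (MIDI 64).
74 − 64 = 10, so the two pitches are 10 semitones apart, with D5 the higher.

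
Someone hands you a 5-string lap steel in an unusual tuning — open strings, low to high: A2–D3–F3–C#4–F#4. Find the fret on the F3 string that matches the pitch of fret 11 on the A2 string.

3

Fret 11 on A2 is MIDI 45 + 11 = 56 (G#3). On the F3 string (open MIDI 53), that pitch is 56 − 53 = fret 3.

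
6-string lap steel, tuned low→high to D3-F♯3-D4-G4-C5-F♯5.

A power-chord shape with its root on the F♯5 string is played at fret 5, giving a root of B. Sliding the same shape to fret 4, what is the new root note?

A♯

Moving from fret 5 to fret 4 shifts the root by -1 semitone.
B down 1 semitone is A♯.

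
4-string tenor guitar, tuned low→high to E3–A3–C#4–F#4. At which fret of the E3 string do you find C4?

8

C4 is 8 semitones above the open E3 (E–F–F#–G–G#–A–A#–B–C), so it sits at fret 8.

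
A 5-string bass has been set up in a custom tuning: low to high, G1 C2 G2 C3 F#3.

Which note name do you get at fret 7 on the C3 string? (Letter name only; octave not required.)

G

Each fret is one semitone, so C3 + 7 = G.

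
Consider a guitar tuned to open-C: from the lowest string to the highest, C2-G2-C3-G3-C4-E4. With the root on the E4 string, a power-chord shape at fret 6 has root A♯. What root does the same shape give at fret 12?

Moving from fret 6 to fret 12 shifts the root by 6 semitones.
A♯ up 6 semitones is E.

E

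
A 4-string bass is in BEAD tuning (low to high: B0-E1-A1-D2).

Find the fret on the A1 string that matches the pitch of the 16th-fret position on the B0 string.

6

B0 at fret 16 is B0 + 16 semitones = D#2.
The open A1 string is 10 semitones above the open B0, so the same pitch on the A1 string lies at fret 16 − 10 = 6.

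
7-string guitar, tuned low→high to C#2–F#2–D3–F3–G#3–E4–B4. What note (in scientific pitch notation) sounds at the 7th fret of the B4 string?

B4 is MIDI 71. Adding 7 gives 78, which is F#5.
(Equivalently spelled Gb5.)

F#5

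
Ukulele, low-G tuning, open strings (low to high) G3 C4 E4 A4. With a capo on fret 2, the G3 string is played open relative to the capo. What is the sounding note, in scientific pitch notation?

The capo raises the open G3 by 2 semitones to A3; fretting 0 more gives G3 + 2 + 0 = G3 + 2 semitones = A3.

A3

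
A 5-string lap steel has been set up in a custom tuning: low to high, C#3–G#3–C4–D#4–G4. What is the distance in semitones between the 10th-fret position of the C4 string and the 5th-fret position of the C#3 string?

C4 at fret 10 → A#4 (MIDI 70); C#3 at fret 5 → F#3 (MIDI 54).
70 − 54 = 16, so the two pitches are 16 semitones apart, with A#4 the higher.

16 semitones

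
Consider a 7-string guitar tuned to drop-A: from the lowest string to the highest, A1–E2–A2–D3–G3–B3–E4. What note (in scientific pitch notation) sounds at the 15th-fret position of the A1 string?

C3

Each fret is one semitone, so A1 + 15 = C3.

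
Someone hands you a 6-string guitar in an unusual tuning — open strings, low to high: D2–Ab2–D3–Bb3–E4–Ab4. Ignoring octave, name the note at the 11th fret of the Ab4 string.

G

Ab4 is MIDI 68. Adding 11 gives 79; 79 mod 12 = 7, i.e. G.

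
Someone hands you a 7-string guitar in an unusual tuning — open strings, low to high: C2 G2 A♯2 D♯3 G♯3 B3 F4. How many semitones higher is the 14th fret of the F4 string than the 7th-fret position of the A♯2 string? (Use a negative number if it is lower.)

F4 at fret 14 → G5 (MIDI 79); A♯2 at fret 7 → F3 (MIDI 53).
79 − 53 = 26, so the two pitches are 26 semitones apart.

26 semitones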